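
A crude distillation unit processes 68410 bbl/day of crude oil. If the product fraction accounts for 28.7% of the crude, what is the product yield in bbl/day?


Crude throughput = 68410 bbl/day
Fraction yield = 28.7%
yield = throughput * fraction / 100
yield = 68410 * 28.7 / 100 = 19633.67

19633.67 bbl/day


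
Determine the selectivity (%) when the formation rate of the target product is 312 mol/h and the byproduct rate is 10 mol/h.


Selectivity = desired / (desired + undesired) * 100
Total products = 312 + 10 = 322 mol/h
S = 312 / 322 * 100
= 0.9689 * 100
= 96.89 %

96.89 %


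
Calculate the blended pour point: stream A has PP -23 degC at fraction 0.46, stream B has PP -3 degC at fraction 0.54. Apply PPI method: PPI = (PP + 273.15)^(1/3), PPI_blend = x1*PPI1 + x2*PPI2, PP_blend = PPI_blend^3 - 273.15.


PPI_1 = (-23 + 273.15)^(1/3) = 6.300865
PPI_2 = (-3 + 273.15)^(1/3) = 6.464501
PPI_blend = 0.46 * 6.300865 + 0.54 * 6.464501 = 6.389228
PP_blend = 6.389228^3 - 273.15 = 260.8226 - 273.15 = -12.33

-12.33 degC


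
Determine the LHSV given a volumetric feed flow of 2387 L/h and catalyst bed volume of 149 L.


LHSV = volumetric feed rate / catalyst volume
= 2387 L/h / 149 L
= 16.02 h^-1

16.02 h^-1


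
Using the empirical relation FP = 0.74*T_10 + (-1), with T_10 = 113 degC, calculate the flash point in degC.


FP = 0.74 * 113 + (-1) = 82.62

82.62 degC


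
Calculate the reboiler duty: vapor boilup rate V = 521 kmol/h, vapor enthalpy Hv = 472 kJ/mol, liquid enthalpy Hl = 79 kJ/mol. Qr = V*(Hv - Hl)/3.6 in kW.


Qr = 521 * (472 - 79) / 3.6 = 521 * 393 / 3.6 = 56880

56880 kW


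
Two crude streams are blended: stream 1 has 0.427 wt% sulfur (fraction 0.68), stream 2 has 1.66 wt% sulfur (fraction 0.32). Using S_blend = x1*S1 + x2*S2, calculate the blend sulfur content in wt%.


Linear sulfur blending: S_blend = x1*S1 + x2*S2
Contribution 1: 0.68 * 0.427 = 0.29036 wt%
Contribution 2: 0.32 * 1.66 = 0.5312 wt%
S_blend = 0.29036 + 0.5312 = 0.82156

0.82156 wt%


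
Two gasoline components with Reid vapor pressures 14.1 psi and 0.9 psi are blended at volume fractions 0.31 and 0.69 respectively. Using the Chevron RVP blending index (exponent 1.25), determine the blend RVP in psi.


Chevron index: RVP_blend = (sum xi*RVPi^1.25)^(1/1.25)
RVP^1.25 terms: 0.31 * 14.1^1.25 + 0.69 * 0.9^1.25 = 9.0749
RVP_blend = 9.0749^(1/1.25) = 5.838

5.838 psi


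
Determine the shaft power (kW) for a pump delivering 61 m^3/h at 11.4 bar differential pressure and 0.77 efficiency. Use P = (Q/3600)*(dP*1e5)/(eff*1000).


Q = 61 / 3600 = 0.0169444 m^3/s
P = 0.0169444 * (11.4 * 1e5) / 0.77 / 1000 = 25.09

25.09 kW


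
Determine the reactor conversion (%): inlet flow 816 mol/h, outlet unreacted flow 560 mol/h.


X = (F_in - F_out) / F_in * 100
Moles reacted = 816 - 560 = 256
X = 256 / 816 * 100
= 0.3137 * 100
= 31.37 %

31.37 %


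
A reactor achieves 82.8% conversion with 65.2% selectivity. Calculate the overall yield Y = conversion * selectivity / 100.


Overall yield = conversion (%) * selectivity (%) / 100
Conversion = 82.8%, Selectivity = 65.2%
Y = 82.8 * 65.2 / 100
= 53.9856 %

53.9856 %


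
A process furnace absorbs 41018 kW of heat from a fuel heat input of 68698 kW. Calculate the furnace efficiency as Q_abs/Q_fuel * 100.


Furnace efficiency = Q_absorbed / Q_fuel * 100
= 41018 / 68698 * 100 = 59.71

59.71 %


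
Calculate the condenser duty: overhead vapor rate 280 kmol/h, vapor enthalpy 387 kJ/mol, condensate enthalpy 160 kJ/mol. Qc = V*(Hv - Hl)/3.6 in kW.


Qc = 280 * (387 - 160) / 3.6 = 280 * 227 / 3.6 = 17660

17660 kW


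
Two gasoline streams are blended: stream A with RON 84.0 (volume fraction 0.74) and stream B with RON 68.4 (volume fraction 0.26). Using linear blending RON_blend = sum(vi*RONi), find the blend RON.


Linear blending: RON_blend = sum(vi * RONi)
Contribution 1: 0.74 * 84.0 = 62.16
Contribution 2: 0.26 * 68.4 = 17.784
RON_blend = 62.16 + 17.784 = 79.944

79.944


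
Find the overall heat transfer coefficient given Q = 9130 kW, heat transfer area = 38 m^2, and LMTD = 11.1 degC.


From Q = U*A*LMTD, U = Q / (A * LMTD)
U = 9130 / (38 * 11.1) = 9130 / 421.8 = 21.65

21.65 kW/(m^2*K)


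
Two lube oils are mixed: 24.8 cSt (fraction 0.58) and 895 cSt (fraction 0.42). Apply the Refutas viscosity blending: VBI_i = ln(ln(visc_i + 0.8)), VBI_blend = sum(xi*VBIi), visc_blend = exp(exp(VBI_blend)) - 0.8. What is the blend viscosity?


Refutas method: VBN_i = 14.534*ln(ln(visc_i + 0.8)) + 10.975, blended linearly by mass fraction; since VBN is linear in VBI_i = ln(ln(visc_i + 0.8)) and the fractions sum to 1, blend VBI directly: visc = exp(exp(VBI_blend)) - 0.8
VBI_1 = ln(ln(24.8 + 0.8)) = 1.17637
VBI_2 = ln(ln(895 + 0.8)) = 1.91659
VBI_blend = 0.58 * 1.17637 + 0.42 * 1.91659 = 1.48726
visc_blend = exp(exp(1.48726)) - 0.8 = 82.71

82.71 cSt


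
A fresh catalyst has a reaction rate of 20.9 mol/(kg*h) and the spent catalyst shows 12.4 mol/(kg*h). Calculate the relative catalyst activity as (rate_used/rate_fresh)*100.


Activity (%) = (rate_used / rate_fresh) * 100
rate_used = 12.4, rate_fresh = 20.9
= (12.4 / 20.9) * 100
= 0.5933 * 100 = 59.33

59.33 %


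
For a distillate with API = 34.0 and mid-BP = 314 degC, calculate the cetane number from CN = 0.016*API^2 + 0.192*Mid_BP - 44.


CN = 0.016 * 34.0^2 + 0.192 * 314 - 44
CN = 18.496 + 60.288 - 44 = 34.784

34.784


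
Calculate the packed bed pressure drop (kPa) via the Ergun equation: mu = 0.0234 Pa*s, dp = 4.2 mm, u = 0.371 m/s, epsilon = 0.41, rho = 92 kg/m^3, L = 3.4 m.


dp = 4.2 mm = 0.0042 m
Viscous term = 150*0.0234*0.371*(1-0.41)^2 / (0.0042^2*0.41^3) = 372851
Inertial term = 1.75*92*0.371^2*(1-0.41) / (0.0042*0.41^3) = 45167.4
dP/L = 372851 + 45167.4 = 418018 Pa/m
dP = 418018 * 3.4 / 1000 = 1421 kPa

1421 kPa


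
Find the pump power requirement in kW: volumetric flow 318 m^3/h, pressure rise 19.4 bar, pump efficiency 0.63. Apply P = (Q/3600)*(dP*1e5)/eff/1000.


Q = 318 / 3600 = 0.0883333 m^3/s
P = 0.0883333 * (19.4 * 1e5) / 0.63 / 1000 = 272.0

272.0 kW


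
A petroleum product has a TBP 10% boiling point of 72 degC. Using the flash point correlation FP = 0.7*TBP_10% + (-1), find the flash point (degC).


FP = 0.7 * 72 + (-1) = 49.4

49.4 degC


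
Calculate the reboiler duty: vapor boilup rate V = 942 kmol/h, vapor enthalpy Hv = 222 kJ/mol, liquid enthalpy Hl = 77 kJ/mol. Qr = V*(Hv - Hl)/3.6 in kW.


Qr = 942 * (222 - 77) / 3.6 = 942 * 145 / 3.6 = 37940

37940 kW


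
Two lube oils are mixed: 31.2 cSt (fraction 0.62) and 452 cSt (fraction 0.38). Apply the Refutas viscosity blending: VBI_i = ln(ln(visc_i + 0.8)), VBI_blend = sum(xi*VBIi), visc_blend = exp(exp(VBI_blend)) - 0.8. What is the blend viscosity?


Refutas method: VBN_i = 14.534*ln(ln(visc_i + 0.8)) + 10.975, blended linearly by mass fraction; since VBN is linear in VBI_i = ln(ln(visc_i + 0.8)) and the fractions sum to 1, blend VBI directly: visc = exp(exp(VBI_blend)) - 0.8
VBI_1 = ln(ln(31.2 + 0.8)) = 1.24292
VBI_2 = ln(ln(452 + 0.8)) = 1.81082
VBI_blend = 0.62 * 1.24292 + 0.38 * 1.81082 = 1.45872
visc_blend = exp(exp(1.45872)) - 0.8 = 72.93

72.93 cSt


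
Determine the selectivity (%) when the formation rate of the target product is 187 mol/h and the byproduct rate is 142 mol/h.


Selectivity = desired / (desired + undesired) * 100
Total products = 187 + 142 = 329 mol/h
S = 187 / 329 * 100
= 0.5684 * 100
= 56.84 %

56.84 %


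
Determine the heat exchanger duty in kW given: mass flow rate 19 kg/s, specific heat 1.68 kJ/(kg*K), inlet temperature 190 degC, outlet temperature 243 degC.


Q = m_dot * cp * delta_T
delta_T = 243 - 190 = 53 K
Q = 19 * 1.68 * 53
= 31.92 * 53
= 1691.76 kW

1691.76 kW


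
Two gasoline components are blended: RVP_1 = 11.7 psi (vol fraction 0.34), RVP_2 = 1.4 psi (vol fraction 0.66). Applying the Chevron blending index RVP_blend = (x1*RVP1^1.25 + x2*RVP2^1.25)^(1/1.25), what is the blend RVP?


Chevron index: RVP_blend = (sum xi*RVPi^1.25)^(1/1.25)
RVP^1.25 terms: 0.34 * 11.7^1.25 + 0.66 * 1.4^1.25 = 8.36227
RVP_blend = 8.36227^(1/1.25) = 5.468

5.468 psi


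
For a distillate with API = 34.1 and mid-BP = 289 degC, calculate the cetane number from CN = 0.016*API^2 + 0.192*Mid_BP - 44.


CN = 0.016 * 34.1^2 + 0.192 * 289 - 44
CN = 18.60496 + 55.488 - 44 = 30.09296

30.09296


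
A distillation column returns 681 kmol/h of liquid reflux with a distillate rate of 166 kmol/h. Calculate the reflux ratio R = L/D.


Reflux ratio definition: R = L / D (liquid returned / distillate withdrawn)
L = 681 kmol/h, D = 166 kmol/h
R = 681 / 166 = 4.102

4.102


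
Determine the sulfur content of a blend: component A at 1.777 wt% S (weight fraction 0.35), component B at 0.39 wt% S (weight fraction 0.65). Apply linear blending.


Linear sulfur blending: S_blend = x1*S1 + x2*S2
Contribution 1: 0.35 * 1.777 = 0.62195 wt%
Contribution 2: 0.65 * 0.39 = 0.2535 wt%
S_blend = 0.62195 + 0.2535 = 0.87545

0.87545 wt%


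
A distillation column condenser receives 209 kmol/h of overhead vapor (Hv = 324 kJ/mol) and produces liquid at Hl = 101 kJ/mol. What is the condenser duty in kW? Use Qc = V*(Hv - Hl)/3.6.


Qc = 209 * (324 - 101) / 3.6 = 209 * 223 / 3.6 = 12950

12950 kW


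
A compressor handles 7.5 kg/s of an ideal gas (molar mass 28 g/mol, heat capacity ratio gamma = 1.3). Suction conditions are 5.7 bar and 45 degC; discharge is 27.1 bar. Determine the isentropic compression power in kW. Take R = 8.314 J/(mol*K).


Isentropic work: W = m*(gamma/(gamma-1))*(R*T1/MW)*((P2/P1)^((gamma-1)/gamma) - 1)
T1 = 45 + 273.15 = 318.15 K
Pressure ratio = 27.1 / 5.7 = 4.75439
Exponent = (1.3 - 1)/1.3 = 0.230769
(P2/P1)^exp - 1 = 4.75439^0.230769 - 1 = 0.433021
W = 7.5 * 1.3 / 0.3 * 8.314 * 318.15 / 28 * 0.433021 = 1329

1329 kW


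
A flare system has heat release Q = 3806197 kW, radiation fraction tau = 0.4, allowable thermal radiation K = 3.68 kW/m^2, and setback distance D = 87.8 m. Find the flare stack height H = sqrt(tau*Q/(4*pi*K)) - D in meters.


tau*Q/(4*pi*K) = 0.4 * 3806197 / (4 * pi * 3.68) = 32922.6
sqrt(32922.6) = 181.446
H = 181.446 - 87.8 = 93.65

93.65 m


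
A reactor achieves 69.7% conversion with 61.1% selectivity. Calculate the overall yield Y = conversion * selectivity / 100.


Overall yield = conversion (%) * selectivity (%) / 100
Conversion = 69.7%, Selectivity = 61.1%
Y = 69.7 * 61.1 / 100
= 42.5867 %

42.5867 %


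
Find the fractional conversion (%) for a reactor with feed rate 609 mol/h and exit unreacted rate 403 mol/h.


X = (F_in - F_out) / F_in * 100
Moles reacted = 609 - 403 = 206
X = 206 / 609 * 100
= 0.3383 * 100
= 33.83 %

33.83 %


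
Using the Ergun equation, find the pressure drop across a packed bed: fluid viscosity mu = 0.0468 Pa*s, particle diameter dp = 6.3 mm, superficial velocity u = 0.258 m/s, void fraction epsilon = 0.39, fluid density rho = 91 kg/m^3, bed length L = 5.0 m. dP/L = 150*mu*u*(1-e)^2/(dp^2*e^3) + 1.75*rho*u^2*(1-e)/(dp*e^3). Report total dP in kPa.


dp = 6.3 mm = 0.0063 m
Viscous term = 150*0.0468*0.258*(1-0.39)^2 / (0.0063^2*0.39^3) = 286247
Inertial term = 1.75*91*0.258^2*(1-0.39) / (0.0063*0.39^3) = 17302.7
dP/L = 286247 + 17302.7 = 303550 Pa/m
dP = 303550 * 5.0 / 1000 = 1518 kPa

1518 kPa


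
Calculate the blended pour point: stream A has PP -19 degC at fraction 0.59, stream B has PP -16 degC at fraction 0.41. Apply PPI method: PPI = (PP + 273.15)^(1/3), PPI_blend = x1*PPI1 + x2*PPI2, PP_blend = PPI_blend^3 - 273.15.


PPI_1 = (-19 + 273.15)^(1/3) = 6.334272
PPI_2 = (-16 + 273.15)^(1/3) = 6.359098
PPI_blend = 0.59 * 6.334272 + 0.41 * 6.359098 = 6.344451
PP_blend = 6.344451^3 - 273.15 = 255.3772 - 273.15 = -17.77

-17.77 degC


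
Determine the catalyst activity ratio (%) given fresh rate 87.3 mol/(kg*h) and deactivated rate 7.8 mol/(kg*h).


Activity (%) = (rate_used / rate_fresh) * 100
rate_used = 7.8, rate_fresh = 87.3
= (7.8 / 87.3) * 100
= 0.08935 * 100 = 8.935

8.935 %


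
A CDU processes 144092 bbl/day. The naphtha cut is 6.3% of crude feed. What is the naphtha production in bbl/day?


Crude throughput = 144092 bbl/day
Fraction yield = 6.3%
yield = throughput * fraction / 100
yield = 144092 * 6.3 / 100 = 9077.796

9077.796 bbl/day


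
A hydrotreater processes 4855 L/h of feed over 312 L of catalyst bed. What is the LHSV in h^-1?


LHSV = volumetric feed rate / catalyst volume
= 4855 L/h / 312 L
= 15.56 h^-1

15.56 h^-1


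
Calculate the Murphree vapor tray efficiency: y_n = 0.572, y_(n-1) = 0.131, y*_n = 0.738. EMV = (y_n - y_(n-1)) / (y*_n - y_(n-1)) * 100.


Murphree vapor efficiency: EMV = (y_n - y_(n-1)) / (y*_n - y_(n-1)) * 100
EMV = (0.572 - 0.131) / (0.738 - 0.131) * 100 = 0.441 / 0.607 * 100 = 72.65

72.65 %


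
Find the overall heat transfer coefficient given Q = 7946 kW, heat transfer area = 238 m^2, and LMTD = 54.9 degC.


From Q = U*A*LMTD, U = Q / (A * LMTD)
U = 7946 / (238 * 54.9) = 7946 / 13066.2 = 0.6081

0.6081 kW/(m^2*K)


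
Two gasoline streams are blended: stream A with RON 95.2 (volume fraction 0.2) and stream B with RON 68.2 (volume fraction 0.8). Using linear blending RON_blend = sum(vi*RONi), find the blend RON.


Linear blending: RON_blend = sum(vi * RONi)
Contribution 1: 0.2 * 95.2 = 19.04
Contribution 2: 0.8 * 68.2 = 54.56
RON_blend = 19.04 + 54.56 = 73.6

73.6


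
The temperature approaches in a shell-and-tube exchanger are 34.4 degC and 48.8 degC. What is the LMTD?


LMTD = (dT1 - dT2) / ln(dT1/dT2)
= (34.4 - 48.8) / ln(34.4 / 48.8) = -14.4 / -0.349674 = 41.18

41.18 degC


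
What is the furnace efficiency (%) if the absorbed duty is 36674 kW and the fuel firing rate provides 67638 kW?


Furnace efficiency = Q_absorbed / Q_fuel * 100
= 36674 / 67638 * 100 = 54.22

54.22 %


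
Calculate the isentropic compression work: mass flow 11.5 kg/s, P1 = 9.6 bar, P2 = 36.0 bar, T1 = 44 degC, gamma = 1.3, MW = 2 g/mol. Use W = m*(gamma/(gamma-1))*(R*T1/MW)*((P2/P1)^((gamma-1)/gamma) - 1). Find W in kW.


Isentropic work: W = m*(gamma/(gamma-1))*(R*T1/MW)*((P2/P1)^((gamma-1)/gamma) - 1)
T1 = 44 + 273.15 = 317.15 K
Pressure ratio = 36.0 / 9.6 = 3.75
Exponent = (1.3 - 1)/1.3 = 0.230769
(P2/P1)^exp - 1 = 3.75^0.230769 - 1 = 0.356653
W = 11.5 * 1.3 / 0.3 * 8.314 * 317.15 / 2 * 0.356653 = 23430

23430 kW


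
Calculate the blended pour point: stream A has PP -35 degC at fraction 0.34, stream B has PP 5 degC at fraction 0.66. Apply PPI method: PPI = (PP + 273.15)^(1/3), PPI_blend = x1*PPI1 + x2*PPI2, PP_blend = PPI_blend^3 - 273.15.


PPI_1 = (-35 + 273.15)^(1/3) = 6.198456
PPI_2 = (5 + 273.15)^(1/3) = 6.527693
PPI_blend = 0.34 * 6.198456 + 0.66 * 6.527693 = 6.415752
PP_blend = 6.415752^3 - 273.15 = 264.0844 - 273.15 = -9.07

-9.07 degC


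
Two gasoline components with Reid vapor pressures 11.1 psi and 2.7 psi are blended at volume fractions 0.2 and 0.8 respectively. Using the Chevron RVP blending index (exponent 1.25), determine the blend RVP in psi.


Chevron index: RVP_blend = (sum xi*RVPi^1.25)^(1/1.25)
RVP^1.25 terms: 0.2 * 11.1^1.25 + 0.8 * 2.7^1.25 = 6.82095
RVP_blend = 6.82095^(1/1.25) = 4.646

4.646 psi


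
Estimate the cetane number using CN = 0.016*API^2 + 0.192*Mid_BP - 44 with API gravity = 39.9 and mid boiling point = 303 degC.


CN = 0.016 * 39.9^2 + 0.192 * 303 - 44
CN = 25.47216 + 58.176 - 44 = 39.64816

39.64816


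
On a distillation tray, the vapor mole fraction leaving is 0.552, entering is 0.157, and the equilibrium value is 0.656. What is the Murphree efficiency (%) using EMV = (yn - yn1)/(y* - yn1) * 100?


Murphree vapor efficiency: EMV = (y_n - y_(n-1)) / (y*_n - y_(n-1)) * 100
EMV = (0.552 - 0.157) / (0.656 - 0.157) * 100 = 0.395 / 0.499 * 100 = 79.16

79.16 %


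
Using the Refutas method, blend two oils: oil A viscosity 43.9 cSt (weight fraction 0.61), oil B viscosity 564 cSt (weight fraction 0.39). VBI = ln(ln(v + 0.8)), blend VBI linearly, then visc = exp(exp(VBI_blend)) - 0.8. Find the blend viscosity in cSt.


Refutas method: VBN_i = 14.534*ln(ln(visc_i + 0.8)) + 10.975, blended linearly by mass fraction; since VBN is linear in VBI_i = ln(ln(visc_i + 0.8)) and the fractions sum to 1, blend VBI directly: visc = exp(exp(VBI_blend)) - 0.8
VBI_1 = ln(ln(43.9 + 0.8)) = 1.33499
VBI_2 = ln(ln(564 + 0.8)) = 1.84632
VBI_blend = 0.61 * 1.33499 + 0.39 * 1.84632 = 1.53441
visc_blend = exp(exp(1.53441)) - 0.8 = 102.6

102.6 cSt


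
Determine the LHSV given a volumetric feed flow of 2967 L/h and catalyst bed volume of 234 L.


LHSV = volumetric feed rate / catalyst volume
= 2967 L/h / 234 L
= 12.68 h^-1

12.68 h^-1


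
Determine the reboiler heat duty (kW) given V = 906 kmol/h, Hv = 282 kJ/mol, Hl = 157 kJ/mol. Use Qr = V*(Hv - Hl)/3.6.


Qr = 906 * (282 - 157) / 3.6 = 906 * 125 / 3.6 = 31460

31460 kW


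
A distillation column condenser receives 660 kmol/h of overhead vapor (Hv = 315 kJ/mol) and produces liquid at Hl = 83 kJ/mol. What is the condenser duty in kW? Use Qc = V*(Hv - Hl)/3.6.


Qc = 660 * (315 - 83) / 3.6 = 660 * 232 / 3.6 = 42530

42530 kW


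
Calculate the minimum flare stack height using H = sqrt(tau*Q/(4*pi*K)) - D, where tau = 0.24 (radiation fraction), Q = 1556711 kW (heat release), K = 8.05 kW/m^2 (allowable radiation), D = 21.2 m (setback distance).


tau*Q/(4*pi*K) = 0.24 * 1556711 / (4 * pi * 8.05) = 3693.29
sqrt(3693.29) = 60.7724
H = 60.7724 - 21.2 = 39.57

39.57 m


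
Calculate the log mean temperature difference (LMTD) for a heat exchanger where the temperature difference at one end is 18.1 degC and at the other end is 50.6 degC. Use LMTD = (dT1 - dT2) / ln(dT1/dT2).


LMTD = (dT1 - dT2) / ln(dT1/dT2)
= (18.1 - 50.6) / ln(18.1 / 50.6) = -32.5 / -1.02804 = 31.61

31.61 degC


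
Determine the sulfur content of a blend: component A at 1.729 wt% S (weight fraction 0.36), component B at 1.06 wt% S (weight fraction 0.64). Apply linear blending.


Linear sulfur blending: S_blend = x1*S1 + x2*S2
Contribution 1: 0.36 * 1.729 = 0.62244 wt%
Contribution 2: 0.64 * 1.06 = 0.6784 wt%
S_blend = 0.62244 + 0.6784 = 1.30084

1.30084 wt%


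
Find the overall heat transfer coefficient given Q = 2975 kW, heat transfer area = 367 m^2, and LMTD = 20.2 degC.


From Q = U*A*LMTD, U = Q / (A * LMTD)
U = 2975 / (367 * 20.2) = 2975 / 7413.4 = 0.4013

0.4013 kW/(m^2*K)


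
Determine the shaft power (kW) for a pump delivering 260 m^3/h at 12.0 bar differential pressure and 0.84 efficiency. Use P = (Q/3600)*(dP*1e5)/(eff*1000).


Q = 260 / 3600 = 0.0722222 m^3/s
P = 0.0722222 * (12.0 * 1e5) / 0.84 / 1000 = 103.2

103.2 kW


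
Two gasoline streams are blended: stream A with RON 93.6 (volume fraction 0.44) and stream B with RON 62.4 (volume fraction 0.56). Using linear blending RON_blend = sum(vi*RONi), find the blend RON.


Linear blending: RON_blend = sum(vi * RONi)
Contribution 1: 0.44 * 93.6 = 41.184
Contribution 2: 0.56 * 62.4 = 34.944
RON_blend = 41.184 + 34.944 = 76.128

76.128


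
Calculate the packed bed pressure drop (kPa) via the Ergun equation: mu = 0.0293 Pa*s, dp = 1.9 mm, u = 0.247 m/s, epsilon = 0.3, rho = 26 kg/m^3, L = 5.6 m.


dp = 1.9 mm = 0.0019 m
Viscous term = 150*0.0293*0.247*(1-0.3)^2 / (0.0019^2*0.3^3) = 5457340
Inertial term = 1.75*26*0.247^2*(1-0.3) / (0.0019*0.3^3) = 37877.9
dP/L = 5457340 + 37877.9 = 5495220 Pa/m
dP = 5495220 * 5.6 / 1000 = 30770 kPa

30770 kPa


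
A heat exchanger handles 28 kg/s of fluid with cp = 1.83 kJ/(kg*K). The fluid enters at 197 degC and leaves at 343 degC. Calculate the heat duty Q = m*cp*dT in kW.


Q = m_dot * cp * delta_T
delta_T = 343 - 197 = 146 K
Q = 28 * 1.83 * 146
= 51.24 * 146
= 7481.04 kW

7481.04 kW


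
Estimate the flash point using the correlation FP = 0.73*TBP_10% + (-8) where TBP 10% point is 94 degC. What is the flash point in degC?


FP = 0.73 * 94 + (-8) = 60.62

60.62 degC


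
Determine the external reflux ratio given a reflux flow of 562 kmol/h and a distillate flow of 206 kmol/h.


Reflux ratio definition: R = L / D (liquid returned / distillate withdrawn)
L = 562 kmol/h, D = 206 kmol/h
R = 562 / 206 = 2.728

2.728


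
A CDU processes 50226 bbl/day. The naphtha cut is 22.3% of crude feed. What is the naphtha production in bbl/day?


Crude throughput = 50226 bbl/day
Fraction yield = 22.3%
yield = throughput * fraction / 100
yield = 50226 * 22.3 / 100 = 11200.398

11200.398 bbl/day


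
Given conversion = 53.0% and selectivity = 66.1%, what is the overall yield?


Overall yield = conversion (%) * selectivity (%) / 100
Conversion = 53.0%, Selectivity = 66.1%
Y = 53.0 * 66.1 / 100
= 35.033 %

35.033 %


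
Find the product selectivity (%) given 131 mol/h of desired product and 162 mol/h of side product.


Selectivity = desired / (desired + undesired) * 100
Total products = 131 + 162 = 293 mol/h
S = 131 / 293 * 100
= 0.4471 * 100
= 44.71 %

44.71 %


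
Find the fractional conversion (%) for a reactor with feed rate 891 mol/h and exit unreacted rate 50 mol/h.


X = (F_in - F_out) / F_in * 100
Moles reacted = 891 - 50 = 841
X = 841 / 891 * 100
= 0.9439 * 100
= 94.39 %

94.39 %


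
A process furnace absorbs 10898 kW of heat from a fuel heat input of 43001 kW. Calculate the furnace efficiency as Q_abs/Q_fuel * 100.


Furnace efficiency = Q_absorbed / Q_fuel * 100
= 10898 / 43001 * 100 = 25.34

25.34 %


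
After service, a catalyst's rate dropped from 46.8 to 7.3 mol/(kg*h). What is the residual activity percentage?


Activity (%) = (rate_used / rate_fresh) * 100
rate_used = 7.3, rate_fresh = 46.8
= (7.3 / 46.8) * 100
= 0.1560 * 100 = 15.60

15.60 %


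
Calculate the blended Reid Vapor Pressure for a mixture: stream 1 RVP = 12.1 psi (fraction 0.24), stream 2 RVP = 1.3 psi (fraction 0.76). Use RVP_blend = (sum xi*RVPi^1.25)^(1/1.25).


Chevron index: RVP_blend = (sum xi*RVPi^1.25)^(1/1.25)
RVP^1.25 terms: 0.24 * 12.1^1.25 + 0.76 * 1.3^1.25 = 6.47115
RVP_blend = 6.47115^(1/1.25) = 4.454

4.454 psi


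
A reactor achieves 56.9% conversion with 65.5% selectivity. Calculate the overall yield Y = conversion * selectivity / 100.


Overall yield = conversion (%) * selectivity (%) / 100
Conversion = 56.9%, Selectivity = 65.5%
Y = 56.9 * 65.5 / 100
= 37.2695 %

37.2695 %


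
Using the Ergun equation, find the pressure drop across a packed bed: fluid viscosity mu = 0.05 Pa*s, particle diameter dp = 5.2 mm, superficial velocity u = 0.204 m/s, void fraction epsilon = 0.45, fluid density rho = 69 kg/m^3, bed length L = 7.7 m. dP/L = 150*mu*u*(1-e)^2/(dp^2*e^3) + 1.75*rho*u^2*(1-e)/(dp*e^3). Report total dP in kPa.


dp = 5.2 mm = 0.0052 m
Viscous term = 150*0.05*0.204*(1-0.45)^2 / (0.0052^2*0.45^3) = 187833
Inertial term = 1.75*69*0.204^2*(1-0.45) / (0.0052*0.45^3) = 5832.7
dP/L = 187833 + 5832.7 = 193666 Pa/m
dP = 193666 * 7.7 / 1000 = 1491 kPa

1491 kPa


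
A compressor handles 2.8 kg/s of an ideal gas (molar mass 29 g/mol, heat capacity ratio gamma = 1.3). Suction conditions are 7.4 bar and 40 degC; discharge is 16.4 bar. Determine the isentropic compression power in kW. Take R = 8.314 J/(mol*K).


Isentropic work: W = m*(gamma/(gamma-1))*(R*T1/MW)*((P2/P1)^((gamma-1)/gamma) - 1)
T1 = 40 + 273.15 = 313.15 K
Pressure ratio = 16.4 / 7.4 = 2.21622
Exponent = (1.3 - 1)/1.3 = 0.230769
(P2/P1)^exp - 1 = 2.21622^0.230769 - 1 = 0.201591
W = 2.8 * 1.3 / 0.3 * 8.314 * 313.15 / 29 * 0.201591 = 219.6

219.6 kW


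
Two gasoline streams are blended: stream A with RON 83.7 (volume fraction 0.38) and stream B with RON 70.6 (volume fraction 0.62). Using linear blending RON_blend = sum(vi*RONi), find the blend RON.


Linear blending: RON_blend = sum(vi * RONi)
Contribution 1: 0.38 * 83.7 = 31.806
Contribution 2: 0.62 * 70.6 = 43.772
RON_blend = 31.806 + 43.772 = 75.578

75.578


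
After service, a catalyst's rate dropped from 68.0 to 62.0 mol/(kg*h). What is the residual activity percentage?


Activity (%) = (rate_used / rate_fresh) * 100
rate_used = 62.0, rate_fresh = 68.0
= (62.0 / 68.0) * 100
= 0.9118 * 100 = 91.18

91.18 %


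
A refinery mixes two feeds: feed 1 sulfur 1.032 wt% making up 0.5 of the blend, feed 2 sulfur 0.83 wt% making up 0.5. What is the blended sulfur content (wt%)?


Linear sulfur blending: S_blend = x1*S1 + x2*S2
Contribution 1: 0.5 * 1.032 = 0.516 wt%
Contribution 2: 0.5 * 0.83 = 0.415 wt%
S_blend = 0.516 + 0.415 = 0.931

0.931 wt%


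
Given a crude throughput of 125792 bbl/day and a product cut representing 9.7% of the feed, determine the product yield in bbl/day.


Crude throughput = 125792 bbl/day
Fraction yield = 9.7%
yield = throughput * fraction / 100
yield = 125792 * 9.7 / 100 = 12201.824

12201.824 bbl/day


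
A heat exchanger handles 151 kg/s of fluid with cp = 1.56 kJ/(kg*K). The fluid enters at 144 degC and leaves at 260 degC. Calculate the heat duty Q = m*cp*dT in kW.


Q = m_dot * cp * delta_T
delta_T = 260 - 144 = 116 K
Q = 151 * 1.56 * 116
= 235.56 * 116
= 27324.96 kW

27324.96 kW


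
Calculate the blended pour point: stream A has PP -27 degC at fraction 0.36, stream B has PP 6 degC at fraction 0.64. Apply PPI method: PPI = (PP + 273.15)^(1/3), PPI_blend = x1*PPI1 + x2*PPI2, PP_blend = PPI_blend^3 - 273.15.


PPI_1 = (-27 + 273.15)^(1/3) = 6.2671
PPI_2 = (6 + 273.15)^(1/3) = 6.535506
PPI_blend = 0.36 * 6.2671 + 0.64 * 6.535506 = 6.43888
PP_blend = 6.43888^3 - 273.15 = 266.9507 - 273.15 = -6.2

-6.2 degC


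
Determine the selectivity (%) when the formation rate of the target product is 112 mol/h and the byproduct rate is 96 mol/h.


Selectivity = desired / (desired + undesired) * 100
Total products = 112 + 96 = 208 mol/h
S = 112 / 208 * 100
= 0.5385 * 100
= 53.85 %

53.85 %


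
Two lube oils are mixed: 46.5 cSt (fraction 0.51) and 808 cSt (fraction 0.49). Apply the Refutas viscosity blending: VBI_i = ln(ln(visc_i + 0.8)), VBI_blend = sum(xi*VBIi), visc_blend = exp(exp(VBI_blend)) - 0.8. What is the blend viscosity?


Refutas method: VBN_i = 14.534*ln(ln(visc_i + 0.8)) + 10.975, blended linearly by mass fraction; since VBN is linear in VBI_i = ln(ln(visc_i + 0.8)) and the fractions sum to 1, blend VBI directly: visc = exp(exp(VBI_blend)) - 0.8
VBI_1 = ln(ln(46.5 + 0.8)) = 1.34976
VBI_2 = ln(ln(808 + 0.8)) = 1.90144
VBI_blend = 0.51 * 1.34976 + 0.49 * 1.90144 = 1.62008
visc_blend = exp(exp(1.62008)) - 0.8 = 155.8

155.8 cSt


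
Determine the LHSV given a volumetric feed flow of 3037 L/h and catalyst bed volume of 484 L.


LHSV = volumetric feed rate / catalyst volume
= 3037 L/h / 484 L
= 6.275 h^-1

6.275 h^-1


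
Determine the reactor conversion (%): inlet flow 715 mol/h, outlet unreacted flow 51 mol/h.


X = (F_in - F_out) / F_in * 100
Moles reacted = 715 - 51 = 664
X = 664 / 715 * 100
= 0.9287 * 100
= 92.87 %

92.87 %


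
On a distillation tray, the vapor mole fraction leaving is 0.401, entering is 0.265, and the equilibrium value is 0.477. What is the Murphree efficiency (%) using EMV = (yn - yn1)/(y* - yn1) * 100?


Murphree vapor efficiency: EMV = (y_n - y_(n-1)) / (y*_n - y_(n-1)) * 100
EMV = (0.401 - 0.265) / (0.477 - 0.265) * 100 = 0.136 / 0.212 * 100 = 64.15

64.15 %


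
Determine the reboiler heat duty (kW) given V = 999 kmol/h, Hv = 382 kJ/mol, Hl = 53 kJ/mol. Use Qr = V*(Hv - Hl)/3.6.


Qr = 999 * (382 - 53) / 3.6 = 999 * 329 / 3.6 = 91300

91300 kW


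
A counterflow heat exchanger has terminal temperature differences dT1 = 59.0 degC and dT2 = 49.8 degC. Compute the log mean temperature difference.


LMTD = (dT1 - dT2) / ln(dT1/dT2)
= (59.0 - 49.8) / ln(59.0 / 49.8) = 9.2 / 0.169522 = 54.27

54.27 degC


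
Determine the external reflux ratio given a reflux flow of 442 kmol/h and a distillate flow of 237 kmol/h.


Reflux ratio definition: R = L / D (liquid returned / distillate withdrawn)
L = 442 kmol/h, D = 237 kmol/h
R = 442 / 237 = 1.865

1.865


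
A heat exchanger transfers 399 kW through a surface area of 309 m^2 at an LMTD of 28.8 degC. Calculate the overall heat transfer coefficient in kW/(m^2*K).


From Q = U*A*LMTD, U = Q / (A * LMTD)
U = 399 / (309 * 28.8) = 399 / 8899.2 = 0.04484

0.04484 kW/(m^2*K)


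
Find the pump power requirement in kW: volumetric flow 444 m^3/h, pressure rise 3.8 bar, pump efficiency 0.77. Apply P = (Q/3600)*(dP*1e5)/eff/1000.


Q = 444 / 3600 = 0.123333 m^3/s
P = 0.123333 * (3.8 * 1e5) / 0.77 / 1000 = 60.87

60.87 kW


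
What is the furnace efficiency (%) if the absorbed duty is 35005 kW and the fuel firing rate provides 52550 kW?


Furnace efficiency = Q_absorbed / Q_fuel * 100
= 35005 / 52550 * 100 = 66.61

66.61 %


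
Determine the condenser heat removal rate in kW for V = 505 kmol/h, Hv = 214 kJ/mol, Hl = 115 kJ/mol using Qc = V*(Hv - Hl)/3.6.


Qc = 505 * (214 - 115) / 3.6 = 505 * 99 / 3.6 = 13890

13890 kW


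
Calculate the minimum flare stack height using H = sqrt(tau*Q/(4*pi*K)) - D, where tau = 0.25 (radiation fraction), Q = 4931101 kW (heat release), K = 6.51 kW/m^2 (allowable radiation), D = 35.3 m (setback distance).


tau*Q/(4*pi*K) = 0.25 * 4931101 / (4 * pi * 6.51) = 15069.3
sqrt(15069.3) = 122.757
H = 122.757 - 35.3 = 87.46

87.46 m


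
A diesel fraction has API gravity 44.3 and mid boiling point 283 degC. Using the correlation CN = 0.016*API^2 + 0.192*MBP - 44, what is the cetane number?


CN = 0.016 * 44.3^2 + 0.192 * 283 - 44
CN = 31.39984 + 54.336 - 44 = 41.73584

41.73584


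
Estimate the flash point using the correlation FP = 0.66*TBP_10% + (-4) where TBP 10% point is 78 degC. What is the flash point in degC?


FP = 0.66 * 78 + (-4) = 47.48

47.48 degC


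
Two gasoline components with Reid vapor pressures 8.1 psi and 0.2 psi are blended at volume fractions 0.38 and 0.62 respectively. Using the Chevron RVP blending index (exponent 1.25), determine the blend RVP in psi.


Chevron index: RVP_blend = (sum xi*RVPi^1.25)^(1/1.25)
RVP^1.25 terms: 0.38 * 8.1^1.25 + 0.62 * 0.2^1.25 = 5.27558
RVP_blend = 5.27558^(1/1.25) = 3.783

3.783 psi


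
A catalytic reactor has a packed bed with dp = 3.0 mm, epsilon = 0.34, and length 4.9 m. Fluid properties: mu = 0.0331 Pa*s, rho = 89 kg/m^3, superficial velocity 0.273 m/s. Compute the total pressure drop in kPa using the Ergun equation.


dp = 3.0 mm = 0.003 m
Viscous term = 150*0.0331*0.273*(1-0.34)^2 / (0.003^2*0.34^3) = 1669130
Inertial term = 1.75*89*0.273^2*(1-0.34) / (0.003*0.34^3) = 64974
dP/L = 1669130 + 64974 = 1734100 Pa/m
dP = 1734100 * 4.9 / 1000 = 8497 kPa

8497 kPa


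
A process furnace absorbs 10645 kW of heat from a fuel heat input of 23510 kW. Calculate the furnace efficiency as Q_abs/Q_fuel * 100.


Furnace efficiency = Q_absorbed / Q_fuel * 100
= 10645 / 23510 * 100 = 45.28

45.28 %


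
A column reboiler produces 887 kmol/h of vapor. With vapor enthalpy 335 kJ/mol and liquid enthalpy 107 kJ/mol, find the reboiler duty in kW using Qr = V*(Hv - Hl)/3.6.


Qr = 887 * (335 - 107) / 3.6 = 887 * 228 / 3.6 = 56180

56180 kW


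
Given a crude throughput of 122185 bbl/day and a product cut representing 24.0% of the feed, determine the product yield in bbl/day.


Crude throughput = 122185 bbl/day
Fraction yield = 24.0%
yield = throughput * fraction / 100
yield = 122185 * 24.0 / 100 = 29324.4

29324.4 bbl/day


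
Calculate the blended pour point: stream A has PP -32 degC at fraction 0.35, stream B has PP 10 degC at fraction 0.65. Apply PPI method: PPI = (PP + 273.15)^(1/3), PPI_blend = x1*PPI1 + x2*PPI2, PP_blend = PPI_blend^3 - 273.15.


PPI_1 = (-32 + 273.15)^(1/3) = 6.224375
PPI_2 = (10 + 273.15)^(1/3) = 6.566574
PPI_blend = 0.35 * 6.224375 + 0.65 * 6.566574 = 6.446804
PP_blend = 6.446804^3 - 273.15 = 267.9374 - 273.15 = -5.21

-5.21 degC


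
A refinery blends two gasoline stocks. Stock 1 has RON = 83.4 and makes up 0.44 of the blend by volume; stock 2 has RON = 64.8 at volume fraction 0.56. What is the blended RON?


Linear blending: RON_blend = sum(vi * RONi)
Contribution 1: 0.44 * 83.4 = 36.696
Contribution 2: 0.56 * 64.8 = 36.288
RON_blend = 36.696 + 36.288 = 72.984

72.984


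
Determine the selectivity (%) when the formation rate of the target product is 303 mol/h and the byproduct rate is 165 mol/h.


Selectivity = desired / (desired + undesired) * 100
Total products = 303 + 165 = 468 mol/h
S = 303 / 468 * 100
= 0.6474 * 100
= 64.74 %

64.74 %


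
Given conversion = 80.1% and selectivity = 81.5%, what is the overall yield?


Overall yield = conversion (%) * selectivity (%) / 100
Conversion = 80.1%, Selectivity = 81.5%
Y = 80.1 * 81.5 / 100
= 65.2815 %

65.2815 %


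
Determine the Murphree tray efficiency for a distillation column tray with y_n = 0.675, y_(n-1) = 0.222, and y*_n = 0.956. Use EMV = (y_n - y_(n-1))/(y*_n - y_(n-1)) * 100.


Murphree vapor efficiency: EMV = (y_n - y_(n-1)) / (y*_n - y_(n-1)) * 100
EMV = (0.675 - 0.222) / (0.956 - 0.222) * 100 = 0.453 / 0.734 * 100 = 61.72

61.72 %


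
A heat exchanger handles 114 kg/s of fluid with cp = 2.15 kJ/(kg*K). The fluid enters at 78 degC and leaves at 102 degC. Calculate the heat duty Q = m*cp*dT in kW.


Q = m_dot * cp * delta_T
delta_T = 102 - 78 = 24 K
Q = 114 * 2.15 * 24
= 245.1 * 24
= 5882.4 kW

5882.4 kW


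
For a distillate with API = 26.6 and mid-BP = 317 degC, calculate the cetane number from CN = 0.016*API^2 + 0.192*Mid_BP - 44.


CN = 0.016 * 26.6^2 + 0.192 * 317 - 44
CN = 11.32096 + 60.864 - 44 = 28.18496

28.18496


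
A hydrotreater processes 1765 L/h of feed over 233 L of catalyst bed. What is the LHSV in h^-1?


LHSV = volumetric feed rate / catalyst volume
= 1765 L/h / 233 L
= 7.575 h^-1

7.575 h^-1


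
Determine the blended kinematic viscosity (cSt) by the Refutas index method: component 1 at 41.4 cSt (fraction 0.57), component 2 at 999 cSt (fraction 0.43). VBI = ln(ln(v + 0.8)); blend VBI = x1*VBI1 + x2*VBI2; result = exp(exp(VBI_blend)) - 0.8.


Refutas method: VBN_i = 14.534*ln(ln(visc_i + 0.8)) + 10.975, blended linearly by mass fraction; since VBN is linear in VBI_i = ln(ln(visc_i + 0.8)) and the fractions sum to 1, blend VBI directly: visc = exp(exp(VBI_blend)) - 0.8
VBI_1 = ln(ln(41.4 + 0.8)) = 1.31973
VBI_2 = ln(ln(999 + 0.8)) = 1.93262
VBI_blend = 0.57 * 1.31973 + 0.43 * 1.93262 = 1.58327
visc_blend = exp(exp(1.58327)) - 0.8 = 129.6

129.6 cSt


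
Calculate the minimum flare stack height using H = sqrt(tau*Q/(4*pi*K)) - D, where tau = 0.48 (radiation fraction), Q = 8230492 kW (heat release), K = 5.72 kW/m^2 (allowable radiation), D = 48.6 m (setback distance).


tau*Q/(4*pi*K) = 0.48 * 8230492 / (4 * pi * 5.72) = 54961.8
sqrt(54961.8) = 234.439
H = 234.439 - 48.6 = 185.8

185.8 m


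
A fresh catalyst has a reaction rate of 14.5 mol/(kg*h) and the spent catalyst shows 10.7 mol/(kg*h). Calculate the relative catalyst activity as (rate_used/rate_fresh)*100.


Activity (%) = (rate_used / rate_fresh) * 100
rate_used = 10.7, rate_fresh = 14.5
= (10.7 / 14.5) * 100
= 0.7379 * 100 = 73.79

73.79 %


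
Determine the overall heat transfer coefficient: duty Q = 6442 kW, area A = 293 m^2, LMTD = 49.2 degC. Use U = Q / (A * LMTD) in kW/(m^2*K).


From Q = U*A*LMTD, U = Q / (A * LMTD)
U = 6442 / (293 * 49.2) = 6442 / 14415.6 = 0.4469

0.4469 kW/(m^2*K)


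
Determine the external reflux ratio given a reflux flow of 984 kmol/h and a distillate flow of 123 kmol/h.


Reflux ratio definition: R = L / D (liquid returned / distillate withdrawn)
L = 984 kmol/h, D = 123 kmol/h
R = 984 / 123 = 8.000

8.000


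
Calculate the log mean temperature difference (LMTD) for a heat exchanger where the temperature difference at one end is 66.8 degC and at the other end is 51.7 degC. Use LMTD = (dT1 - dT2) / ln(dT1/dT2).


LMTD = (dT1 - dT2) / ln(dT1/dT2)
= (66.8 - 51.7) / ln(66.8 / 51.7) = 15.1 / 0.256245 = 58.93

58.93 degC


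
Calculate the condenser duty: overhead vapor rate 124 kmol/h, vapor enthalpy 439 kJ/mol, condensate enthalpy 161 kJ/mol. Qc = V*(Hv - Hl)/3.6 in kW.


Qc = 124 * (439 - 161) / 3.6 = 124 * 278 / 3.6 = 9576

9576 kW


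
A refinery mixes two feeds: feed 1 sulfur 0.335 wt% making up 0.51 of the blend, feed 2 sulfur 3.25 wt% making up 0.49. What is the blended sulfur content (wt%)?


Linear sulfur blending: S_blend = x1*S1 + x2*S2
Contribution 1: 0.51 * 0.335 = 0.17085 wt%
Contribution 2: 0.49 * 3.25 = 1.5925 wt%
S_blend = 0.17085 + 1.5925 = 1.76335

1.76335 wt%


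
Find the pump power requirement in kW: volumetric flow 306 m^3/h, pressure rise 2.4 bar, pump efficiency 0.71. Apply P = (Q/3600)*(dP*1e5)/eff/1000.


Q = 306 / 3600 = 0.085 m^3/s
P = 0.085 * (2.4 * 1e5) / 0.71 / 1000 = 28.73

28.73 kW


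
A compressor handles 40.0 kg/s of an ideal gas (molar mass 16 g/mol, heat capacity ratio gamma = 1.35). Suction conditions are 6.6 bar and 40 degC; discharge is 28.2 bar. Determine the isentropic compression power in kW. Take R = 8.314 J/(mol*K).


Isentropic work: W = m*(gamma/(gamma-1))*(R*T1/MW)*((P2/P1)^((gamma-1)/gamma) - 1)
T1 = 40 + 273.15 = 313.15 K
Pressure ratio = 28.2 / 6.6 = 4.27273
Exponent = (1.35 - 1)/1.35 = 0.259259
(P2/P1)^exp - 1 = 4.27273^0.259259 - 1 = 0.45719
W = 40.0 * 1.35 / 0.35 * 8.314 * 313.15 / 16 * 0.45719 = 11480

11480 kW


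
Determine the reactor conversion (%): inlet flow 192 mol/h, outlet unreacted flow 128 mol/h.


X = (F_in - F_out) / F_in * 100
Moles reacted = 192 - 128 = 64
X = 64 / 192 * 100
= 0.3333 * 100
= 33.33 %

33.33 %


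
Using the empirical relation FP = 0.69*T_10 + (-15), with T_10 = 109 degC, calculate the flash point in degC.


FP = 0.69 * 109 + (-15) = 60.21

60.21 degC


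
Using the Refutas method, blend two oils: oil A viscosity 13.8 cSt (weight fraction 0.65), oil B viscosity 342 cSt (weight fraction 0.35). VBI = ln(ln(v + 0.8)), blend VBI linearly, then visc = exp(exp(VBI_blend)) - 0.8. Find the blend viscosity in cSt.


Refutas method: VBN_i = 14.534*ln(ln(visc_i + 0.8)) + 10.975, blended linearly by mass fraction; since VBN is linear in VBI_i = ln(ln(visc_i + 0.8)) and the fractions sum to 1, blend VBI directly: visc = exp(exp(VBI_blend)) - 0.8
VBI_1 = ln(ln(13.8 + 0.8)) = 0.986198
VBI_2 = ln(ln(342 + 0.8)) = 1.76424
VBI_blend = 0.65 * 0.986198 + 0.35 * 1.76424 = 1.25851
visc_blend = exp(exp(1.25851)) - 0.8 = 32.99

32.99 cSt


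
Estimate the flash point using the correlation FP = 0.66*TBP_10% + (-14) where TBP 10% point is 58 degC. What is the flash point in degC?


FP = 0.66 * 58 + (-14) = 24.28

24.28 degC


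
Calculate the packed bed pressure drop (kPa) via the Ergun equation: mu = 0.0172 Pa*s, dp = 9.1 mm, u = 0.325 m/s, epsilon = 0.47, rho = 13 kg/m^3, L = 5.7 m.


dp = 9.1 mm = 0.0091 m
Viscous term = 150*0.0172*0.325*(1-0.47)^2 / (0.0091^2*0.47^3) = 27395.5
Inertial term = 1.75*13*0.325^2*(1-0.47) / (0.0091*0.47^3) = 1348
dP/L = 27395.5 + 1348 = 28743.5 Pa/m
dP = 28743.5 * 5.7 / 1000 = 163.8 kPa

163.8 kPa


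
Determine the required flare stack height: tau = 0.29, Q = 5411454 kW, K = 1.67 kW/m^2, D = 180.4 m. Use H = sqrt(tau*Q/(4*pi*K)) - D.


tau*Q/(4*pi*K) = 0.29 * 5411454 / (4 * pi * 1.67) = 74780
sqrt(74780) = 273.459
H = 273.459 - 180.4 = 93.06

93.06 m


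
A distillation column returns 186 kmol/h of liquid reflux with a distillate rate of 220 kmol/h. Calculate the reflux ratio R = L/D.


Reflux ratio definition: R = L / D (liquid returned / distillate withdrawn)
L = 186 kmol/h, D = 220 kmol/h
R = 186 / 220 = 0.8455

0.8455


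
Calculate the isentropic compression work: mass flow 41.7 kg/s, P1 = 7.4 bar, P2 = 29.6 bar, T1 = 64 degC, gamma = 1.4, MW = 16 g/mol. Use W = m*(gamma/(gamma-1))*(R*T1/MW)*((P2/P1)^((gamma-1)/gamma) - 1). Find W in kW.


Isentropic work: W = m*(gamma/(gamma-1))*(R*T1/MW)*((P2/P1)^((gamma-1)/gamma) - 1)
T1 = 64 + 273.15 = 337.15 K
Pressure ratio = 29.6 / 7.4 = 4
Exponent = (1.4 - 1)/1.4 = 0.285714
(P2/P1)^exp - 1 = 4^0.285714 - 1 = 0.485994
W = 41.7 * 1.4 / 0.4 * 8.314 * 337.15 / 16 * 0.485994 = 12430

12430 kW
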